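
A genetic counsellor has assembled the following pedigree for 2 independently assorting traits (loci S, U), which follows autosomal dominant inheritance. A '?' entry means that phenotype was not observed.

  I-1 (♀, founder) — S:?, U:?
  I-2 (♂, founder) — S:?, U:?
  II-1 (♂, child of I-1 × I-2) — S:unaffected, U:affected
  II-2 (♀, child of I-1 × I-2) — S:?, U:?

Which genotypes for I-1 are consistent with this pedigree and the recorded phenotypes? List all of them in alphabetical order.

S/I-1 ? ·: ss|Ss
S/I-2 ? ·: ss|Ss
S/II-1 un I-1×I-2: ss
S/II-2 ? I-1×I-2: ss|Ss|SS
⇒ S over [I-1,I-2,II-1,II-2]: 8 consistent
U/I-1 ? ·: uu|Uu|UU
U/I-2 ? ·: uu|Uu|UU
U/II-1 aff I-1×I-2: Uu|UU
U/II-2 ? I-1×I-2: uu|Uu|UU
⇒ U over [I-1,I-2,II-1,II-2]: 21 consistent

I-1 ∈ {Ss UU, Ss Uu, Ss uu, ss UU, ss Uu, ss uu}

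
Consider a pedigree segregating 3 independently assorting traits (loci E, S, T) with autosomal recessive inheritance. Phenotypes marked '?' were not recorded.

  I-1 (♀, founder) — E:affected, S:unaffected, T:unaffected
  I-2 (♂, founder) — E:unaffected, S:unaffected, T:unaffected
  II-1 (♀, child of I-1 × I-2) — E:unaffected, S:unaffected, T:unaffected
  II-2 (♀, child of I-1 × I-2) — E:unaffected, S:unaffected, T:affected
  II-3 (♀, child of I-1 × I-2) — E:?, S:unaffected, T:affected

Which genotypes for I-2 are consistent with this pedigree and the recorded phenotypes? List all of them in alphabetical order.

I-2 ∈ {EE SS Tt, EE Ss Tt, Ee SS Tt, Ee Ss Tt}

E/I-1 aff ·: ee
E/I-2 un ·: EE|Ee
E/II-1 un I-1×I-2: Ee
E/II-2 un I-1×I-2: Ee
E/II-3 ? I-1×I-2: Ee|ee
⇒ E over [I-1,I-2,II-1,II-2,II-3]: 3 consistent
S/I-1 un ·: SS|Ss
S/I-2 un ·: SS|Ss
S/II-1 un I-1×I-2: SS|Ss
S/II-2 un I-1×I-2: SS|Ss
S/II-3 un I-1×I-2: SS|Ss
⇒ S over [I-1,I-2,II-1,II-2,II-3]: 25 consistent
T/I-1 un ·: Tt
T/I-2 un ·: Tt
T/II-1 un I-1×I-2: TT|Tt
T/II-2 aff I-1×I-2: tt
T/II-3 aff I-1×I-2: tt
⇒ T over [I-1,I-2,II-1,II-2,II-3]: 2 consistent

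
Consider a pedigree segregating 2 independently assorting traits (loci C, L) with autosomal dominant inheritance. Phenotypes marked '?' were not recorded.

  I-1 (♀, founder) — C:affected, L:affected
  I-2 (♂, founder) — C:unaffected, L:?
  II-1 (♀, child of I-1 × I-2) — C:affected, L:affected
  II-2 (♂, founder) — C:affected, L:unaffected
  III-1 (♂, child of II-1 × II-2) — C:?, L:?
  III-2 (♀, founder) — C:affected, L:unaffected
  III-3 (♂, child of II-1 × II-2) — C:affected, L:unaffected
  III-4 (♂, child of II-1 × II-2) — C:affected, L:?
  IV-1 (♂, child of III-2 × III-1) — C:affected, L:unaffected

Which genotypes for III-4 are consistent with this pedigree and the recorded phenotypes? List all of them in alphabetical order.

C/I-1 aff ·: Cc|CC
C/I-2 un ·: cc
C/II-1 aff I-1×I-2: Cc
C/II-2 aff ·: Cc|CC
C/III-1 ? II-1×II-2: cc|Cc|CC
C/III-2 aff ·: Cc|CC
C/III-3 aff II-1×II-2: Cc|CC
C/III-4 aff II-1×II-2: Cc|CC
C/IV-1 aff III-2×III-1: Cc|CC
⇒ C over [I-1,I-2,II-1,II-2,III-1,III-2,III-3,III-4,IV-1]: 128 consistent
L/I-1 aff ·: Ll|LL
L/I-2 ? ·: ll|Ll|LL
L/II-1 aff I-1×I-2: Ll
L/II-2 un ·: ll
L/III-1 ? II-1×II-2: ll|Ll
L/III-2 un ·: ll
L/III-3 un II-1×II-2: ll
L/III-4 ? II-1×II-2: ll|Ll
L/IV-1 un III-2×III-1: ll
⇒ L over [I-1,I-2,II-1,II-2,III-1,III-2,III-3,III-4,IV-1]: 20 consistent

III-4 ∈ {CC Ll, CC ll, Cc Ll, Cc ll}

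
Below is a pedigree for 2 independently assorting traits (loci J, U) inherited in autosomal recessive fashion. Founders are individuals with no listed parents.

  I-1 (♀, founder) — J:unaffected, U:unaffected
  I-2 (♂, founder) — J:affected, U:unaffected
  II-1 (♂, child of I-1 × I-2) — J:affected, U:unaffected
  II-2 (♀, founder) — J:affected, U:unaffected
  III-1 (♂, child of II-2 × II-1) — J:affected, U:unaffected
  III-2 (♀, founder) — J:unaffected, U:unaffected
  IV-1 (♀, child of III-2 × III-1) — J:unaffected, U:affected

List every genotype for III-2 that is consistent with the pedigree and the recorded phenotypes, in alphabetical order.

J/I-1 un ·: Jj
J/I-2 aff ·: jj
J/II-1 aff I-1×I-2: jj
J/II-2 aff ·: jj
J/III-1 aff II-2×II-1: jj
J/III-2 un ·: JJ|Jj
J/IV-1 un III-2×III-1: Jj
⇒ J over [I-1,I-2,II-1,II-2,III-1,III-2,IV-1]: 2 consistent
U/I-1 un ·: UU|Uu
U/I-2 un ·: UU|Uu
U/II-1 un I-1×I-2: UU|Uu
U/II-2 un ·: UU|Uu
U/III-1 un II-2×II-1: Uu
U/III-2 un ·: Uu
U/IV-1 aff III-2×III-1: uu
⇒ U over [I-1,I-2,II-1,II-2,III-1,III-2,IV-1]: 10 consistent

III-2 ∈ {JJ Uu, Jj Uu}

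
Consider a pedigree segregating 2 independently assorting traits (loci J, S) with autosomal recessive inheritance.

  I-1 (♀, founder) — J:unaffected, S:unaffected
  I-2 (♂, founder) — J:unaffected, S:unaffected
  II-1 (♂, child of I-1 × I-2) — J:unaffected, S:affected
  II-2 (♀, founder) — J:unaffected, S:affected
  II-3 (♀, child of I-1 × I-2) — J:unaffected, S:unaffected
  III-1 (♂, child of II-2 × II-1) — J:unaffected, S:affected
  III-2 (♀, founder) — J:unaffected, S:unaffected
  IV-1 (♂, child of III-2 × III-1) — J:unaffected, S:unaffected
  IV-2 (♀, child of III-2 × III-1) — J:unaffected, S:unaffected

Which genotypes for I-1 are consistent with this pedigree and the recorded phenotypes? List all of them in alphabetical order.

J/I-1 un ·: JJ|Jj
J/I-2 un ·: JJ|Jj
J/II-1 un I-1×I-2: JJ|Jj
J/II-2 un ·: JJ|Jj
J/II-3 un I-1×I-2: JJ|Jj
J/III-1 un II-2×II-1: JJ|Jj
J/III-2 un ·: JJ|Jj
J/IV-1 un III-2×III-1: JJ|Jj
J/IV-2 un III-2×III-1: JJ|Jj
⇒ J over [I-1,I-2,II-1,II-2,II-3,III-1,III-2,IV-1,IV-2]: 282 consistent
S/I-1 un ·: Ss
S/I-2 un ·: Ss
S/II-1 aff I-1×I-2: ss
S/II-2 aff ·: ss
S/II-3 un I-1×I-2: SS|Ss
S/III-1 aff II-2×II-1: ss
S/III-2 un ·: SS|Ss
S/IV-1 un III-2×III-1: Ss
S/IV-2 un III-2×III-1: Ss
⇒ S over [I-1,I-2,II-1,II-2,II-3,III-1,III-2,IV-1,IV-2]: 4 consistent

I-1 ∈ {JJ Ss, Jj Ss}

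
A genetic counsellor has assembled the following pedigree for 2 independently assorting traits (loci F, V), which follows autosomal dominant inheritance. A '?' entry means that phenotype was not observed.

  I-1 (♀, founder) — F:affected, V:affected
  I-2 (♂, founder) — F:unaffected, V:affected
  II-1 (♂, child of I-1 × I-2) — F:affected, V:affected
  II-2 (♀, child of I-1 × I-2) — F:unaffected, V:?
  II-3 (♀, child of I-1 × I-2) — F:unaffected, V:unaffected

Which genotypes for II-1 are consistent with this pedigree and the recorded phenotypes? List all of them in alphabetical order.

F/I-1 aff ·: Ff
F/I-2 un ·: ff
F/II-1 aff I-1×I-2: Ff
F/II-2 un I-1×I-2: ff
F/II-3 un I-1×I-2: ff
⇒ F over [I-1,I-2,II-1,II-2,II-3]: 1 consistent
V/I-1 aff ·: Vv
V/I-2 aff ·: Vv
V/II-1 aff I-1×I-2: Vv|VV
V/II-2 ? I-1×I-2: vv|Vv|VV
V/II-3 un I-1×I-2: vv
⇒ V over [I-1,I-2,II-1,II-2,II-3]: 6 consistent

II-1 ∈ {Ff VV, Ff Vv}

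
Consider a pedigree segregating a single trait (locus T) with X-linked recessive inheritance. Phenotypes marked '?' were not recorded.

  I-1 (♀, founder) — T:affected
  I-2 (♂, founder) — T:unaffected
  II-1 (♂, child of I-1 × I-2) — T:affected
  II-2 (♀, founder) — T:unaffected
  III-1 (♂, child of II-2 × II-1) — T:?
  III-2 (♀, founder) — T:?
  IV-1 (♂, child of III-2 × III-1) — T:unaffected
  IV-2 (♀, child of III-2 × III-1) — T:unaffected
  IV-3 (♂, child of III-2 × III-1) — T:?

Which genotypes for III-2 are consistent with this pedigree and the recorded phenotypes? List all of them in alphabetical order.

T/I-1 aff ·: X^tX^t
T/I-2 un ·: X^TY
T/II-1 aff I-1×I-2: X^tY
T/II-2 un ·: X^TX^T|X^TX^t
T/III-1 ? II-2×II-1: X^TY|X^tY
T/III-2 ? ·: X^TX^T|X^TX^t
T/IV-1 un III-2×III-1: X^TY
T/IV-2 un III-2×III-1: X^TX^T|X^TX^t
T/IV-3 ? III-2×III-1: X^TY|X^tY
⇒ T over [I-1,I-2,II-1,II-2,III-1,III-2,IV-1,IV-2,IV-3]: 13 consistent

III-2 ∈ {X^TX^T, X^TX^t}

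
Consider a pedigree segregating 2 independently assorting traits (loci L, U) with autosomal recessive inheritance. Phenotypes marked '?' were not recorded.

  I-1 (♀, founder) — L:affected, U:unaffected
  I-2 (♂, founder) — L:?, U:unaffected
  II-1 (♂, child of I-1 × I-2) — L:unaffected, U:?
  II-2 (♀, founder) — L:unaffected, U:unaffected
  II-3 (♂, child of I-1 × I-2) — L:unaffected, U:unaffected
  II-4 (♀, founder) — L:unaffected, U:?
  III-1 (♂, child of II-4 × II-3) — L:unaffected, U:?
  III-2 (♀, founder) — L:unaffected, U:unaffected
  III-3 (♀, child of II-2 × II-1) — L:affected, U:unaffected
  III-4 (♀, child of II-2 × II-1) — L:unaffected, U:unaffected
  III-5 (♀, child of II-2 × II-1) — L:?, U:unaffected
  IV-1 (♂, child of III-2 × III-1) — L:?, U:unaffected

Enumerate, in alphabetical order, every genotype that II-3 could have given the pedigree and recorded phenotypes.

II-3 ∈ {Ll UU, Ll Uu}

L/I-1 aff ·: ll
L/I-2 ? ·: LL|Ll
L/II-1 un I-1×I-2: Ll
L/II-2 un ·: Ll
L/II-3 un I-1×I-2: Ll
L/II-4 un ·: LL|Ll
L/III-1 un II-4×II-3: LL|Ll
L/III-2 un ·: LL|Ll
L/III-3 aff II-2×II-1: ll
L/III-4 un II-2×II-1: LL|Ll
L/III-5 ? II-2×II-1: LL|Ll|ll
L/IV-1 ? III-2×III-1: LL|Ll|ll
⇒ L over [I-1,I-2,II-1,II-2,II-3,II-4,III-1,III-2,III-3,III-4,III-5,IV-1]: 192 consistent
U/I-1 un ·: UU|Uu
U/I-2 un ·: UU|Uu
U/II-1 ? I-1×I-2: UU|Uu|uu
U/II-2 un ·: UU|Uu
U/II-3 un I-1×I-2: UU|Uu
U/II-4 ? ·: UU|Uu|uu
U/III-1 ? II-4×II-3: UU|Uu|uu
U/III-2 un ·: UU|Uu
U/III-3 un II-2×II-1: UU|Uu
U/III-4 un II-2×II-1: UU|Uu
U/III-5 un II-2×II-1: UU|Uu
U/IV-1 un III-2×III-1: UU|Uu
⇒ U over [I-1,I-2,II-1,II-2,II-3,II-4,III-1,III-2,III-3,III-4,III-5,IV-1]: 2898 consistent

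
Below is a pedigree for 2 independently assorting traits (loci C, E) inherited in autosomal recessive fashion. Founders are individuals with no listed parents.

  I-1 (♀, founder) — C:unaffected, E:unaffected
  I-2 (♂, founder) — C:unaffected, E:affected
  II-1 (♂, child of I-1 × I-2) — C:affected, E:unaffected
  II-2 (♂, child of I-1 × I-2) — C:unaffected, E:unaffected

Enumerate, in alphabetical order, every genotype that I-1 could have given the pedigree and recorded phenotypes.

C/I-1 un ·: Cc
C/I-2 un ·: Cc
C/II-1 aff I-1×I-2: cc
C/II-2 un I-1×I-2: CC|Cc
⇒ C over [I-1,I-2,II-1,II-2]: 2 consistent
E/I-1 un ·: EE|Ee
E/I-2 aff ·: ee
E/II-1 un I-1×I-2: Ee
E/II-2 un I-1×I-2: Ee
⇒ E over [I-1,I-2,II-1,II-2]: 2 consistent

I-1 ∈ {Cc EE, Cc Ee}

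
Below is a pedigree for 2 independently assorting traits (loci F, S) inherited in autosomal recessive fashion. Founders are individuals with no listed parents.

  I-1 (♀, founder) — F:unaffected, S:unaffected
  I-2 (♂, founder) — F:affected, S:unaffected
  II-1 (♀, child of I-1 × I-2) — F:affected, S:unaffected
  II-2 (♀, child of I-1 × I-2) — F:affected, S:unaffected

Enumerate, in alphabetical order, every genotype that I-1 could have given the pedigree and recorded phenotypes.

I-1 ∈ {Ff SS, Ff Ss}

F/I-1 un ·: Ff
F/I-2 aff ·: ff
F/II-1 aff I-1×I-2: ff
F/II-2 aff I-1×I-2: ff
⇒ F over [I-1,I-2,II-1,II-2]: 1 consistent
S/I-1 un ·: SS|Ss
S/I-2 un ·: SS|Ss
S/II-1 un I-1×I-2: SS|Ss
S/II-2 un I-1×I-2: SS|Ss
⇒ S over [I-1,I-2,II-1,II-2]: 13 consistent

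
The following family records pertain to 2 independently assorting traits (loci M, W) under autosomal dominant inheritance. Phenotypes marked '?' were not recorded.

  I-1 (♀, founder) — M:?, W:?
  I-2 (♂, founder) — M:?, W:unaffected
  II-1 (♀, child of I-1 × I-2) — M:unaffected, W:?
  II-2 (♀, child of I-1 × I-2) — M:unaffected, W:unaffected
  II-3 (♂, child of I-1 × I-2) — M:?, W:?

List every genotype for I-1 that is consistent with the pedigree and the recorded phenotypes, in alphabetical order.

I-1 ∈ {Mm Ww, Mm ww, mm Ww, mm ww}

M/I-1 ? ·: mm|Mm
M/I-2 ? ·: mm|Mm
M/II-1 un I-1×I-2: mm
M/II-2 un I-1×I-2: mm
M/II-3 ? I-1×I-2: mm|Mm|MM
⇒ M over [I-1,I-2,II-1,II-2,II-3]: 8 consistent
W/I-1 ? ·: ww|Ww
W/I-2 un ·: ww
W/II-1 ? I-1×I-2: ww|Ww
W/II-2 un I-1×I-2: ww
W/II-3 ? I-1×I-2: ww|Ww
⇒ W over [I-1,I-2,II-1,II-2,II-3]: 5 consistent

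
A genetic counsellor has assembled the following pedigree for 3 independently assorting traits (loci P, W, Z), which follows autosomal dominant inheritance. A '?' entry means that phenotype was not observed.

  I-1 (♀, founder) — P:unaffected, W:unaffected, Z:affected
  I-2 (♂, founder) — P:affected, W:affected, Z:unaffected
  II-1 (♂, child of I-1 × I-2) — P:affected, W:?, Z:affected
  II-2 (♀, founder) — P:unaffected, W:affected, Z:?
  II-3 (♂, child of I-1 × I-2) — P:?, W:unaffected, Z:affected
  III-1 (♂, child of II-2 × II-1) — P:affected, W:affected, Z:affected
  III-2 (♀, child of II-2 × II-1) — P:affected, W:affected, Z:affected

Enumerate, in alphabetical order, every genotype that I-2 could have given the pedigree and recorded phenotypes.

I-2 ∈ {PP Ww zz, Pp Ww zz}

P/I-1 un ·: pp
P/I-2 aff ·: Pp|PP
P/II-1 aff I-1×I-2: Pp
P/II-2 un ·: pp
P/II-3 ? I-1×I-2: pp|Pp
P/III-1 aff II-2×II-1: Pp
P/III-2 aff II-2×II-1: Pp
⇒ P over [I-1,I-2,II-1,II-2,II-3,III-1,III-2]: 3 consistent
W/I-1 un ·: ww
W/I-2 aff ·: Ww
W/II-1 ? I-1×I-2: ww|Ww
W/II-2 aff ·: Ww|WW
W/II-3 un I-1×I-2: ww
W/III-1 aff II-2×II-1: Ww|WW
W/III-2 aff II-2×II-1: Ww|WW
⇒ W over [I-1,I-2,II-1,II-2,II-3,III-1,III-2]: 10 consistent
Z/I-1 aff ·: Zz|ZZ
Z/I-2 un ·: zz
Z/II-1 aff I-1×I-2: Zz
Z/II-2 ? ·: zz|Zz|ZZ
Z/II-3 aff I-1×I-2: Zz
Z/III-1 aff II-2×II-1: Zz|ZZ
Z/III-2 aff II-2×II-1: Zz|ZZ
⇒ Z over [I-1,I-2,II-1,II-2,II-3,III-1,III-2]: 18 consistent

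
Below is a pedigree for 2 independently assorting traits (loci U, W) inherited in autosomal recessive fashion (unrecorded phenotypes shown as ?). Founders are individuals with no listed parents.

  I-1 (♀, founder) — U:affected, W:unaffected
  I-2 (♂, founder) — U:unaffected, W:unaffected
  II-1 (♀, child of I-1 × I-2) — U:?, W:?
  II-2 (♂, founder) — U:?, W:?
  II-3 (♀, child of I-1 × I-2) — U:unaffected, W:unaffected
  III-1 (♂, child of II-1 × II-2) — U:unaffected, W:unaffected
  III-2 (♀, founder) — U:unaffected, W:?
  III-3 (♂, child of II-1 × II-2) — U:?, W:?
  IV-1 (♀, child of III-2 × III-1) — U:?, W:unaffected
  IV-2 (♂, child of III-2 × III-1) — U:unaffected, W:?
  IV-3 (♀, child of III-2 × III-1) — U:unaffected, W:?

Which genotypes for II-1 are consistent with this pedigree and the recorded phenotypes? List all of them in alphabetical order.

II-1 ∈ {Uu WW, Uu Ww, Uu ww, uu WW, uu Ww, uu ww}

U/I-1 aff ·: uu
U/I-2 un ·: UU|Uu
U/II-1 ? I-1×I-2: Uu|uu
U/II-2 ? ·: UU|Uu|uu
U/II-3 un I-1×I-2: Uu
U/III-1 un II-1×II-2: UU|Uu
U/III-2 un ·: UU|Uu
U/III-3 ? II-1×II-2: UU|Uu|uu
U/IV-1 ? III-2×III-1: UU|Uu|uu
U/IV-2 un III-2×III-1: UU|Uu
U/IV-3 un III-2×III-1: UU|Uu
⇒ U over [I-1,I-2,II-1,II-2,II-3,III-1,III-2,III-3,IV-1,IV-2,IV-3]: 430 consistent
W/I-1 un ·: WW|Ww
W/I-2 un ·: WW|Ww
W/II-1 ? I-1×I-2: WW|Ww|ww
W/II-2 ? ·: WW|Ww|ww
W/II-3 un I-1×I-2: WW|Ww
W/III-1 un II-1×II-2: WW|Ww
W/III-2 ? ·: WW|Ww|ww
W/III-3 ? II-1×II-2: WW|Ww|ww
W/IV-1 un III-2×III-1: WW|Ww
W/IV-2 ? III-2×III-1: WW|Ww|ww
W/IV-3 ? III-2×III-1: WW|Ww|ww
⇒ W over [I-1,I-2,II-1,II-2,II-3,III-1,III-2,III-3,IV-1,IV-2,IV-3]: 2580 consistent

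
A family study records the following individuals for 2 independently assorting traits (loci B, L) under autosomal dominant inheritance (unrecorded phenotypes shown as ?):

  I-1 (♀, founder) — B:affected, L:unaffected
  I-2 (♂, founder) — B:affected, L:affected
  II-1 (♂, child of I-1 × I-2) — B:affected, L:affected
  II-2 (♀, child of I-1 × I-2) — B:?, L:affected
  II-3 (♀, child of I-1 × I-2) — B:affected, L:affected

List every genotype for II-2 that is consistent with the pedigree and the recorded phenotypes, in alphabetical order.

II-2 ∈ {BB Ll, Bb Ll, bb Ll}

B/I-1 aff ·: Bb|BB
B/I-2 aff ·: Bb|BB
B/II-1 aff I-1×I-2: Bb|BB
B/II-2 ? I-1×I-2: bb|Bb|BB
B/II-3 aff I-1×I-2: Bb|BB
⇒ B over [I-1,I-2,II-1,II-2,II-3]: 29 consistent
L/I-1 un ·: ll
L/I-2 aff ·: Ll|LL
L/II-1 aff I-1×I-2: Ll
L/II-2 aff I-1×I-2: Ll
L/II-3 aff I-1×I-2: Ll
⇒ L over [I-1,I-2,II-1,II-2,II-3]: 2 consistent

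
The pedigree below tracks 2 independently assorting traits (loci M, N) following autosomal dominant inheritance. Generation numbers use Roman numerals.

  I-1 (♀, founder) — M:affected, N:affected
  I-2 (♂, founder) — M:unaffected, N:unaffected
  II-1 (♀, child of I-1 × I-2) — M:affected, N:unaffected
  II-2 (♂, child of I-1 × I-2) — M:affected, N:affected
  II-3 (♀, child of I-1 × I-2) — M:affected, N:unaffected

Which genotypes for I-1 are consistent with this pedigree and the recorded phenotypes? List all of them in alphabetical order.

M/I-1 aff ·: Mm|MM
M/I-2 un ·: mm
M/II-1 aff I-1×I-2: Mm
M/II-2 aff I-1×I-2: Mm
M/II-3 aff I-1×I-2: Mm
⇒ M over [I-1,I-2,II-1,II-2,II-3]: 2 consistent
N/I-1 aff ·: Nn
N/I-2 un ·: nn
N/II-1 un I-1×I-2: nn
N/II-2 aff I-1×I-2: Nn
N/II-3 un I-1×I-2: nn
⇒ N over [I-1,I-2,II-1,II-2,II-3]: 1 consistent

I-1 ∈ {MM Nn, Mm Nn}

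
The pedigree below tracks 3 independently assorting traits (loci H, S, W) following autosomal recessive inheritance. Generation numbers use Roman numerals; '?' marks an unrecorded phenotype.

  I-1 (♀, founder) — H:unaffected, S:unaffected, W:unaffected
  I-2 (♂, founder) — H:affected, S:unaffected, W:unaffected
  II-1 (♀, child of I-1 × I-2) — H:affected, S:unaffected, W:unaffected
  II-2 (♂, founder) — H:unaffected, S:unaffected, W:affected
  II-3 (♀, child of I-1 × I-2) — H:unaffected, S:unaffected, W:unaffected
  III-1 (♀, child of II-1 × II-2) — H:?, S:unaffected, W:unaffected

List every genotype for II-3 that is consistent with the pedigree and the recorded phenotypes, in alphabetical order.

H/I-1 un ·: Hh
H/I-2 aff ·: hh
H/II-1 aff I-1×I-2: hh
H/II-2 un ·: HH|Hh
H/II-3 un I-1×I-2: Hh
H/III-1 ? II-1×II-2: Hh|hh
⇒ H over [I-1,I-2,II-1,II-2,II-3,III-1]: 3 consistent
S/I-1 un ·: SS|Ss
S/I-2 un ·: SS|Ss
S/II-1 un I-1×I-2: SS|Ss
S/II-2 un ·: SS|Ss
S/II-3 un I-1×I-2: SS|Ss
S/III-1 un II-1×II-2: SS|Ss
⇒ S over [I-1,I-2,II-1,II-2,II-3,III-1]: 45 consistent
W/I-1 un ·: WW|Ww
W/I-2 un ·: WW|Ww
W/II-1 un I-1×I-2: WW|Ww
W/II-2 aff ·: ww
W/II-3 un I-1×I-2: WW|Ww
W/III-1 un II-1×II-2: Ww
⇒ W over [I-1,I-2,II-1,II-2,II-3,III-1]: 13 consistent

II-3 ∈ {Hh SS WW, Hh SS Ww, Hh Ss WW, Hh Ss Ww}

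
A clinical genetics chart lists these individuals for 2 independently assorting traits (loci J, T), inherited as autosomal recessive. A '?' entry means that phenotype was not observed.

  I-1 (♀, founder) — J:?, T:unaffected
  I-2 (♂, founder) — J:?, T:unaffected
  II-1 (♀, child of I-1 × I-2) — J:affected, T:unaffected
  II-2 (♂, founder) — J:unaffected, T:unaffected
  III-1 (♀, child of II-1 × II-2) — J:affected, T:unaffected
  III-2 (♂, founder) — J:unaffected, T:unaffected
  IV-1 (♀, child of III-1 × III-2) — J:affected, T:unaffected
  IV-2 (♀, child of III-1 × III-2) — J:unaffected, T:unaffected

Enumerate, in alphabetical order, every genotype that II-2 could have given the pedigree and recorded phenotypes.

II-2 ∈ {Jj TT, Jj Tt}

J/I-1 ? ·: Jj|jj
J/I-2 ? ·: Jj|jj
J/II-1 aff I-1×I-2: jj
J/II-2 un ·: Jj
J/III-1 aff II-1×II-2: jj
J/III-2 un ·: Jj
J/IV-1 aff III-1×III-2: jj
J/IV-2 un III-1×III-2: Jj
⇒ J over [I-1,I-2,II-1,II-2,III-1,III-2,IV-1,IV-2]: 4 consistent
T/I-1 un ·: TT|Tt
T/I-2 un ·: TT|Tt
T/II-1 un I-1×I-2: TT|Tt
T/II-2 un ·: TT|Tt
T/III-1 un II-1×II-2: TT|Tt
T/III-2 un ·: TT|Tt
T/IV-1 un III-1×III-2: TT|Tt
T/IV-2 un III-1×III-2: TT|Tt
⇒ T over [I-1,I-2,II-1,II-2,III-1,III-2,IV-1,IV-2]: 150 consistent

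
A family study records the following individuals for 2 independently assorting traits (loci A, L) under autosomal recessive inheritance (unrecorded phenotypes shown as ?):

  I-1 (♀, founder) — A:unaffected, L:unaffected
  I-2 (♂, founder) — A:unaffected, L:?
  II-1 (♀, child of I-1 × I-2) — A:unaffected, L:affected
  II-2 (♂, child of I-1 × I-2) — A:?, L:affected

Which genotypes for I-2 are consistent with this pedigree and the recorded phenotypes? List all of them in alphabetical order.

A/I-1 un ·: AA|Aa
A/I-2 un ·: AA|Aa
A/II-1 un I-1×I-2: AA|Aa
A/II-2 ? I-1×I-2: AA|Aa|aa
⇒ A over [I-1,I-2,II-1,II-2]: 15 consistent
L/I-1 un ·: Ll
L/I-2 ? ·: Ll|ll
L/II-1 aff I-1×I-2: ll
L/II-2 aff I-1×I-2: ll
⇒ L over [I-1,I-2,II-1,II-2]: 2 consistent

I-2 ∈ {AA Ll, AA ll, Aa Ll, Aa ll}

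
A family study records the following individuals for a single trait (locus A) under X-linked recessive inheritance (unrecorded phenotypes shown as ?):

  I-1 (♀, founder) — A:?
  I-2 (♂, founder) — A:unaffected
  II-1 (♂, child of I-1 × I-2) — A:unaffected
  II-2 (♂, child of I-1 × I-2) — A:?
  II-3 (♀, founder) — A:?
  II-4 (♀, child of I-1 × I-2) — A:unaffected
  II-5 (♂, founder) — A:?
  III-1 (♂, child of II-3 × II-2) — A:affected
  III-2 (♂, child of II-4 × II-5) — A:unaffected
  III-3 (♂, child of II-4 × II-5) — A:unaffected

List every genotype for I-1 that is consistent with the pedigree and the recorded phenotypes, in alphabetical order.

I-1 ∈ {X^AX^A, X^AX^a}

A/I-1 ? ·: X^AX^A|X^AX^a
A/I-2 un ·: X^AY
A/II-1 un I-1×I-2: X^AY
A/II-2 ? I-1×I-2: X^AY|X^aY
A/II-3 ? ·: X^AX^a|X^aX^a
A/II-4 un I-1×I-2: X^AX^A|X^AX^a
A/II-5 ? ·: X^AY|X^aY
A/III-1 aff II-3×II-2: X^aY
A/III-2 un II-4×II-5: X^AY
A/III-3 un II-4×II-5: X^AY
⇒ A over [I-1,I-2,II-1,II-2,II-3,II-4,II-5,III-1,III-2,III-3]: 20 consistent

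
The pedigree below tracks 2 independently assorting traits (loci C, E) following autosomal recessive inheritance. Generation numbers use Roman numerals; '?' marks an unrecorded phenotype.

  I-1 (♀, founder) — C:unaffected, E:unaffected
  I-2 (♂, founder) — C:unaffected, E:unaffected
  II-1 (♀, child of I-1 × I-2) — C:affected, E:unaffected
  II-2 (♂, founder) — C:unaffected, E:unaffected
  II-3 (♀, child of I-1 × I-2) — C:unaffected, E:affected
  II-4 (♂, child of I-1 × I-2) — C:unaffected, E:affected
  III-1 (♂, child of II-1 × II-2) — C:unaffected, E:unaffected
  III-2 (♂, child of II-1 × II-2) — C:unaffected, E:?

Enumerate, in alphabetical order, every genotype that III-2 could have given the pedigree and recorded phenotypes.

III-2 ∈ {Cc EE, Cc Ee, Cc ee}

C/I-1 un ·: Cc
C/I-2 un ·: Cc
C/II-1 aff I-1×I-2: cc
C/II-2 un ·: CC|Cc
C/II-3 un I-1×I-2: CC|Cc
C/II-4 un I-1×I-2: CC|Cc
C/III-1 un II-1×II-2: Cc
C/III-2 un II-1×II-2: Cc
⇒ C over [I-1,I-2,II-1,II-2,II-3,II-4,III-1,III-2]: 8 consistent
E/I-1 un ·: Ee
E/I-2 un ·: Ee
E/II-1 un I-1×I-2: EE|Ee
E/II-2 un ·: EE|Ee
E/II-3 aff I-1×I-2: ee
E/II-4 aff I-1×I-2: ee
E/III-1 un II-1×II-2: EE|Ee
E/III-2 ? II-1×II-2: EE|Ee|ee
⇒ E over [I-1,I-2,II-1,II-2,II-3,II-4,III-1,III-2]: 15 consistent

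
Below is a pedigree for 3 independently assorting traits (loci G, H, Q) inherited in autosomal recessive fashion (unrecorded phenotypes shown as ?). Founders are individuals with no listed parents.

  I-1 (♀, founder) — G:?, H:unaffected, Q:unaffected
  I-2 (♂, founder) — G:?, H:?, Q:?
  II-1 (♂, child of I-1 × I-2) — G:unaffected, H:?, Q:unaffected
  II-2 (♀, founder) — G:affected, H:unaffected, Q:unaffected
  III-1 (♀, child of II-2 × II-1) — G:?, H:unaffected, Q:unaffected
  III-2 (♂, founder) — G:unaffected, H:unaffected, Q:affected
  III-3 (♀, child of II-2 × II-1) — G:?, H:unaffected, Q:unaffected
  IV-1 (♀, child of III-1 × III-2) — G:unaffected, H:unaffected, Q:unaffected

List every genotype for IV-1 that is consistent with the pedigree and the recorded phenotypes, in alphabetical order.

IV-1 ∈ {GG HH Qq, GG Hh Qq, Gg HH Qq, Gg Hh Qq}

G/I-1 ? ·: GG|Gg|gg
G/I-2 ? ·: GG|Gg|gg
G/II-1 un I-1×I-2: GG|Gg
G/II-2 aff ·: gg
G/III-1 ? II-2×II-1: Gg|gg
G/III-2 un ·: GG|Gg
G/III-3 ? II-2×II-1: Gg|gg
G/IV-1 un III-1×III-2: GG|Gg
⇒ G over [I-1,I-2,II-1,II-2,III-1,III-2,III-3,IV-1]: 100 consistent
H/I-1 un ·: HH|Hh
H/I-2 ? ·: HH|Hh|hh
H/II-1 ? I-1×I-2: HH|Hh|hh
H/II-2 un ·: HH|Hh
H/III-1 un II-2×II-1: HH|Hh
H/III-2 un ·: HH|Hh
H/III-3 un II-2×II-1: HH|Hh
H/IV-1 un III-1×III-2: HH|Hh
⇒ H over [I-1,I-2,II-1,II-2,III-1,III-2,III-3,IV-1]: 224 consistent
Q/I-1 un ·: QQ|Qq
Q/I-2 ? ·: QQ|Qq|qq
Q/II-1 un I-1×I-2: QQ|Qq
Q/II-2 un ·: QQ|Qq
Q/III-1 un II-2×II-1: QQ|Qq
Q/III-2 aff ·: qq
Q/III-3 un II-2×II-1: QQ|Qq
Q/IV-1 un III-1×III-2: Qq
⇒ Q over [I-1,I-2,II-1,II-2,III-1,III-2,III-3,IV-1]: 60 consistent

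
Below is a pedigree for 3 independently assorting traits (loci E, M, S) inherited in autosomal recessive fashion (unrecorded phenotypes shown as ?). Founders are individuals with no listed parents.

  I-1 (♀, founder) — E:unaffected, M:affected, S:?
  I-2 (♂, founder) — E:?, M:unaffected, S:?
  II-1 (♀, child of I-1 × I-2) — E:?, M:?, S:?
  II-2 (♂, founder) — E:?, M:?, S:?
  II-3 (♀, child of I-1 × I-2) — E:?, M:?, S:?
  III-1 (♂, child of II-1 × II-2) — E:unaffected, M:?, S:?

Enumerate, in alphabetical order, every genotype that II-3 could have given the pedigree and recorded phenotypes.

II-3 ∈ {EE Mm SS, EE Mm Ss, EE Mm ss, EE mm SS, EE mm Ss, EE mm ss, Ee Mm SS, Ee Mm Ss, Ee Mm ss, Ee mm SS, Ee mm Ss, Ee mm ss, ee Mm SS, ee Mm Ss, ee Mm ss, ee mm SS, ee mm Ss, ee mm ss}

E/I-1 un ·: EE|Ee
E/I-2 ? ·: EE|Ee|ee
E/II-1 ? I-1×I-2: EE|Ee|ee
E/II-2 ? ·: EE|Ee|ee
E/II-3 ? I-1×I-2: EE|Ee|ee
E/III-1 un II-1×II-2: EE|Ee
⇒ E over [I-1,I-2,II-1,II-2,II-3,III-1]: 92 consistent
M/I-1 aff ·: mm
M/I-2 un ·: MM|Mm
M/II-1 ? I-1×I-2: Mm|mm
M/II-2 ? ·: MM|Mm|mm
M/II-3 ? I-1×I-2: Mm|mm
M/III-1 ? II-1×II-2: MM|Mm|mm
⇒ M over [I-1,I-2,II-1,II-2,II-3,III-1]: 29 consistent
S/I-1 ? ·: SS|Ss|ss
S/I-2 ? ·: SS|Ss|ss
S/II-1 ? I-1×I-2: SS|Ss|ss
S/II-2 ? ·: SS|Ss|ss
S/II-3 ? I-1×I-2: SS|Ss|ss
S/III-1 ? II-1×II-2: SS|Ss|ss
⇒ S over [I-1,I-2,II-1,II-2,II-3,III-1]: 155 consistent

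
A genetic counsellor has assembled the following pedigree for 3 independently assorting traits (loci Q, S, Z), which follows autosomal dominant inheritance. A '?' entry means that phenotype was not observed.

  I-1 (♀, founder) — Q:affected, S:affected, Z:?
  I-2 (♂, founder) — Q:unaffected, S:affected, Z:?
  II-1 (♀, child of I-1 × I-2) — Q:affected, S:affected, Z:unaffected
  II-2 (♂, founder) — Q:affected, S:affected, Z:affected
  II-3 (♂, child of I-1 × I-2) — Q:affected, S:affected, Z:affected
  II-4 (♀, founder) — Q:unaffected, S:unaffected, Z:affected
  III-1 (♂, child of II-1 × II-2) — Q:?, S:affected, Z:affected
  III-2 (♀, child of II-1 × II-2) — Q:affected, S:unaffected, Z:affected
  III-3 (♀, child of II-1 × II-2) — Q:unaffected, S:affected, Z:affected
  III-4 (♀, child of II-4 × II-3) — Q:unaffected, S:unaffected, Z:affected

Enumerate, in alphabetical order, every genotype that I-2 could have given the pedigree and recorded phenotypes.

I-2 ∈ {qq SS Zz, qq SS zz, qq Ss Zz, qq Ss zz}

Q/I-1 aff ·: Qq|QQ
Q/I-2 un ·: qq
Q/II-1 aff I-1×I-2: Qq
Q/II-2 aff ·: Qq
Q/II-3 aff I-1×I-2: Qq
Q/II-4 un ·: qq
Q/III-1 ? II-1×II-2: qq|Qq|QQ
Q/III-2 aff II-1×II-2: Qq|QQ
Q/III-3 un II-1×II-2: qq
Q/III-4 un II-4×II-3: qq
⇒ Q over [I-1,I-2,II-1,II-2,II-3,II-4,III-1,III-2,III-3,III-4]: 12 consistent
S/I-1 aff ·: Ss|SS
S/I-2 aff ·: Ss|SS
S/II-1 aff I-1×I-2: Ss
S/II-2 aff ·: Ss
S/II-3 aff I-1×I-2: Ss
S/II-4 un ·: ss
S/III-1 aff II-1×II-2: Ss|SS
S/III-2 un II-1×II-2: ss
S/III-3 aff II-1×II-2: Ss|SS
S/III-4 un II-4×II-3: ss
⇒ S over [I-1,I-2,II-1,II-2,II-3,II-4,III-1,III-2,III-3,III-4]: 12 consistent
Z/I-1 ? ·: zz|Zz
Z/I-2 ? ·: zz|Zz
Z/II-1 un I-1×I-2: zz
Z/II-2 aff ·: Zz|ZZ
Z/II-3 aff I-1×I-2: Zz|ZZ
Z/II-4 aff ·: Zz|ZZ
Z/III-1 aff II-1×II-2: Zz
Z/III-2 aff II-1×II-2: Zz
Z/III-3 aff II-1×II-2: Zz
Z/III-4 aff II-4×II-3: Zz|ZZ
⇒ Z over [I-1,I-2,II-1,II-2,II-3,II-4,III-1,III-2,III-3,III-4]: 30 consistent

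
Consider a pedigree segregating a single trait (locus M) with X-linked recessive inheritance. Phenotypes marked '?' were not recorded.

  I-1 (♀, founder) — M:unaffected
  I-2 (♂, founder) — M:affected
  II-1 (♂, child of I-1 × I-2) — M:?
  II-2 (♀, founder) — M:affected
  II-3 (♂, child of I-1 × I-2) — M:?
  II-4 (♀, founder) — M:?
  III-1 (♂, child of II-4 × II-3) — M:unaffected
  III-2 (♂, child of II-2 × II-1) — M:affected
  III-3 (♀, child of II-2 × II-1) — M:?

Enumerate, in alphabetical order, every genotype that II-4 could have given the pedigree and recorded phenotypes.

M/I-1 un ·: X^MX^M|X^MX^m
M/I-2 aff ·: X^mY
M/II-1 ? I-1×I-2: X^MY|X^mY
M/II-2 aff ·: X^mX^m
M/II-3 ? I-1×I-2: X^MY|X^mY
M/II-4 ? ·: X^MX^M|X^MX^m
M/III-1 un II-4×II-3: X^MY
M/III-2 aff II-2×II-1: X^mY
M/III-3 ? II-2×II-1: X^MX^m|X^mX^m
⇒ M over [I-1,I-2,II-1,II-2,II-3,II-4,III-1,III-2,III-3]: 10 consistent

II-4 ∈ {X^MX^M, X^MX^m}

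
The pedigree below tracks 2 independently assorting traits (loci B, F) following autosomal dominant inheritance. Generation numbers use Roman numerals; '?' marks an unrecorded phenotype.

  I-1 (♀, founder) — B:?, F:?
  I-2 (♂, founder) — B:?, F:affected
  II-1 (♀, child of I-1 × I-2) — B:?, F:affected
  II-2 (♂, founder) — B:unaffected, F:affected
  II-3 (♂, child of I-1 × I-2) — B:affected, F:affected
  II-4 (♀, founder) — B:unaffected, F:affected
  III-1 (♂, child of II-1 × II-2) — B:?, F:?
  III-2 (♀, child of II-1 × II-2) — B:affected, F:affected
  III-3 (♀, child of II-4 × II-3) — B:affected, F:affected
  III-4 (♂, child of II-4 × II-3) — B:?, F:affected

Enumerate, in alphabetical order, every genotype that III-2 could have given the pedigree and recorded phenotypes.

B/I-1 ? ·: bb|Bb|BB
B/I-2 ? ·: bb|Bb|BB
B/II-1 ? I-1×I-2: Bb|BB
B/II-2 un ·: bb
B/II-3 aff I-1×I-2: Bb|BB
B/II-4 un ·: bb
B/III-1 ? II-1×II-2: bb|Bb
B/III-2 aff II-1×II-2: Bb
B/III-3 aff II-4×II-3: Bb
B/III-4 ? II-4×II-3: bb|Bb
⇒ B over [I-1,I-2,II-1,II-2,II-3,II-4,III-1,III-2,III-3,III-4]: 44 consistent
F/I-1 ? ·: ff|Ff|FF
F/I-2 aff ·: Ff|FF
F/II-1 aff I-1×I-2: Ff|FF
F/II-2 aff ·: Ff|FF
F/II-3 aff I-1×I-2: Ff|FF
F/II-4 aff ·: Ff|FF
F/III-1 ? II-1×II-2: ff|Ff|FF
F/III-2 aff II-1×II-2: Ff|FF
F/III-3 aff II-4×II-3: Ff|FF
F/III-4 aff II-4×II-3: Ff|FF
⇒ F over [I-1,I-2,II-1,II-2,II-3,II-4,III-1,III-2,III-3,III-4]: 770 consistent

III-2 ∈ {Bb FF, Bb Ff}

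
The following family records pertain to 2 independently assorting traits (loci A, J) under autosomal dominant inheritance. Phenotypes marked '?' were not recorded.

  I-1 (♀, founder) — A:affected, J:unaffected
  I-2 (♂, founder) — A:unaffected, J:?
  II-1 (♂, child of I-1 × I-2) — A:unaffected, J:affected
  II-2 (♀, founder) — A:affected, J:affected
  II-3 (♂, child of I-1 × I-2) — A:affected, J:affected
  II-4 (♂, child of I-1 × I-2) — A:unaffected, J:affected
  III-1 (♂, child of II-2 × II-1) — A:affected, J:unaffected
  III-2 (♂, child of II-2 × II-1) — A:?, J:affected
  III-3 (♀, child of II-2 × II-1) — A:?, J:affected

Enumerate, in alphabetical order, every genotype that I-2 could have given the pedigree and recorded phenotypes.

A/I-1 aff ·: Aa
A/I-2 un ·: aa
A/II-1 un I-1×I-2: aa
A/II-2 aff ·: Aa|AA
A/II-3 aff I-1×I-2: Aa
A/II-4 un I-1×I-2: aa
A/III-1 aff II-2×II-1: Aa
A/III-2 ? II-2×II-1: aa|Aa
A/III-3 ? II-2×II-1: aa|Aa
⇒ A over [I-1,I-2,II-1,II-2,II-3,II-4,III-1,III-2,III-3]: 5 consistent
J/I-1 un ·: jj
J/I-2 ? ·: Jj|JJ
J/II-1 aff I-1×I-2: Jj
J/II-2 aff ·: Jj
J/II-3 aff I-1×I-2: Jj
J/II-4 aff I-1×I-2: Jj
J/III-1 un II-2×II-1: jj
J/III-2 aff II-2×II-1: Jj|JJ
J/III-3 aff II-2×II-1: Jj|JJ
⇒ J over [I-1,I-2,II-1,II-2,II-3,II-4,III-1,III-2,III-3]: 8 consistent

I-2 ∈ {aa JJ, aa Jj}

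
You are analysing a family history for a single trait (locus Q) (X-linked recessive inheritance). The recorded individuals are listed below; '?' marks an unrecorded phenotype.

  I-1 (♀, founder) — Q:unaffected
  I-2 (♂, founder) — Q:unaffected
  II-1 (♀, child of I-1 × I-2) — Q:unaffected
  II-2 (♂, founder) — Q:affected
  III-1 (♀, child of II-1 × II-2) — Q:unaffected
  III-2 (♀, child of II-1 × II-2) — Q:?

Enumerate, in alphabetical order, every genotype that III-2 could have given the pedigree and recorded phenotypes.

III-2 ∈ {X^QX^q, X^qX^q}

Q/I-1 un ·: X^QX^Q|X^QX^q
Q/I-2 un ·: X^QY
Q/II-1 un I-1×I-2: X^QX^Q|X^QX^q
Q/II-2 aff ·: X^qY
Q/III-1 un II-1×II-2: X^QX^q
Q/III-2 ? II-1×II-2: X^QX^q|X^qX^q
⇒ Q over [I-1,I-2,II-1,II-2,III-1,III-2]: 4 consistent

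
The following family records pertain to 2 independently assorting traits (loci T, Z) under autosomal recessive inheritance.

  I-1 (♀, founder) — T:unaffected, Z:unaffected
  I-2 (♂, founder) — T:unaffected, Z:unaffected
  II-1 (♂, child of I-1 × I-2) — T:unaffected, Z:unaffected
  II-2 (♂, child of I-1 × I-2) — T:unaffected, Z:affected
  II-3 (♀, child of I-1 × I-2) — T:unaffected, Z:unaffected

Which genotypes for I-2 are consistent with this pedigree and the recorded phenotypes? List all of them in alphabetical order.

T/I-1 un ·: TT|Tt
T/I-2 un ·: TT|Tt
T/II-1 un I-1×I-2: TT|Tt
T/II-2 un I-1×I-2: TT|Tt
T/II-3 un I-1×I-2: TT|Tt
⇒ T over [I-1,I-2,II-1,II-2,II-3]: 25 consistent
Z/I-1 un ·: Zz
Z/I-2 un ·: Zz
Z/II-1 un I-1×I-2: ZZ|Zz
Z/II-2 aff I-1×I-2: zz
Z/II-3 un I-1×I-2: ZZ|Zz
⇒ Z over [I-1,I-2,II-1,II-2,II-3]: 4 consistent

I-2 ∈ {TT Zz, Tt Zz}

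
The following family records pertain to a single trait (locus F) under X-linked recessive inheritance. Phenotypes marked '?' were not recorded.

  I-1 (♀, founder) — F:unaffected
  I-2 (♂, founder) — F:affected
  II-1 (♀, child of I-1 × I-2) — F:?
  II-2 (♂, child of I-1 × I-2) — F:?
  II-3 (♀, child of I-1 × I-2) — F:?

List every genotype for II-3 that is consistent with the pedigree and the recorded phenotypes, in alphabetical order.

II-3 ∈ {X^FX^f, X^fX^f}

F/I-1 un ·: X^FX^F|X^FX^f
F/I-2 aff ·: X^fY
F/II-1 ? I-1×I-2: X^FX^f|X^fX^f
F/II-2 ? I-1×I-2: X^FY|X^fY
F/II-3 ? I-1×I-2: X^FX^f|X^fX^f
⇒ F over [I-1,I-2,II-1,II-2,II-3]: 9 consistent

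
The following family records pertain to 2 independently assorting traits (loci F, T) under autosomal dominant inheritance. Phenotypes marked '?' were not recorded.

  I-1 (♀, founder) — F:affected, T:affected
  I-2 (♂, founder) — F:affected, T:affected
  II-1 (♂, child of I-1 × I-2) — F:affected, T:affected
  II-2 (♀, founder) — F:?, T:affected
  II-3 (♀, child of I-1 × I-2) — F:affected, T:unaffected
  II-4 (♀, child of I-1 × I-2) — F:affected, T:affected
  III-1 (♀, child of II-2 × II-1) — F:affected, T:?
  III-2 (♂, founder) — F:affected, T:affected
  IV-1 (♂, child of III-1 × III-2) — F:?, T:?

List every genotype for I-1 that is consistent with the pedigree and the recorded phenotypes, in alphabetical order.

I-1 ∈ {FF Tt, Ff Tt}

F/I-1 aff ·: Ff|FF
F/I-2 aff ·: Ff|FF
F/II-1 aff I-1×I-2: Ff|FF
F/II-2 ? ·: ff|Ff|FF
F/II-3 aff I-1×I-2: Ff|FF
F/II-4 aff I-1×I-2: Ff|FF
F/III-1 aff II-2×II-1: Ff|FF
F/III-2 aff ·: Ff|FF
F/IV-1 ? III-1×III-2: ff|Ff|FF
⇒ F over [I-1,I-2,II-1,II-2,II-3,II-4,III-1,III-2,IV-1]: 460 consistent
T/I-1 aff ·: Tt
T/I-2 aff ·: Tt
T/II-1 aff I-1×I-2: Tt|TT
T/II-2 aff ·: Tt|TT
T/II-3 un I-1×I-2: tt
T/II-4 aff I-1×I-2: Tt|TT
T/III-1 ? II-2×II-1: tt|Tt|TT
T/III-2 aff ·: Tt|TT
T/IV-1 ? III-1×III-2: tt|Tt|TT
⇒ T over [I-1,I-2,II-1,II-2,II-3,II-4,III-1,III-2,IV-1]: 60 consistent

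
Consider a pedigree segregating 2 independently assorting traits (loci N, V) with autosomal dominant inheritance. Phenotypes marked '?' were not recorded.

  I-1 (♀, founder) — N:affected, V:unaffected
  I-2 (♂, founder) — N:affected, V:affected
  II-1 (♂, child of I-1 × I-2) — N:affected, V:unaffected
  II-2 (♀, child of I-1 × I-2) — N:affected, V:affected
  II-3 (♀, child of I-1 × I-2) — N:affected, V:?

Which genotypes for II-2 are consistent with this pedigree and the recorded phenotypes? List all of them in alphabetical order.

N/I-1 aff ·: Nn|NN
N/I-2 aff ·: Nn|NN
N/II-1 aff I-1×I-2: Nn|NN
N/II-2 aff I-1×I-2: Nn|NN
N/II-3 aff I-1×I-2: Nn|NN
⇒ N over [I-1,I-2,II-1,II-2,II-3]: 25 consistent
V/I-1 un ·: vv
V/I-2 aff ·: Vv
V/II-1 un I-1×I-2: vv
V/II-2 aff I-1×I-2: Vv
V/II-3 ? I-1×I-2: vv|Vv
⇒ V over [I-1,I-2,II-1,II-2,II-3]: 2 consistent

II-2 ∈ {NN Vv, Nn Vv}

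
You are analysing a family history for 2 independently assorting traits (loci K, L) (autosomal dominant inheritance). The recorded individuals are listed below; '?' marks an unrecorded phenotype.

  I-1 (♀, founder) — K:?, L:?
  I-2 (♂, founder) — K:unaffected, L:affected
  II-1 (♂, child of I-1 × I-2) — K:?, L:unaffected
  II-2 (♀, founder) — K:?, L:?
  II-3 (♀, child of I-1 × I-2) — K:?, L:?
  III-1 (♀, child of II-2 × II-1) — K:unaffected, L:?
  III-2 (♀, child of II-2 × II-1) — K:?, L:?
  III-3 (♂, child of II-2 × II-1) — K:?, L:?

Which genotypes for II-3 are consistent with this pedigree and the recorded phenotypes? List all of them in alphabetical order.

II-3 ∈ {Kk LL, Kk Ll, Kk ll, kk LL, kk Ll, kk ll}

K/I-1 ? ·: kk|Kk|KK
K/I-2 un ·: kk
K/II-1 ? I-1×I-2: kk|Kk
K/II-2 ? ·: kk|Kk
K/II-3 ? I-1×I-2: kk|Kk
K/III-1 un II-2×II-1: kk
K/III-2 ? II-2×II-1: kk|Kk|KK
K/III-3 ? II-2×II-1: kk|Kk|KK
⇒ K over [I-1,I-2,II-1,II-2,II-3,III-1,III-2,III-3]: 54 consistent
L/I-1 ? ·: ll|Ll
L/I-2 aff ·: Ll
L/II-1 un I-1×I-2: ll
L/II-2 ? ·: ll|Ll|LL
L/II-3 ? I-1×I-2: ll|Ll|LL
L/III-1 ? II-2×II-1: ll|Ll
L/III-2 ? II-2×II-1: ll|Ll
L/III-3 ? II-2×II-1: ll|Ll
⇒ L over [I-1,I-2,II-1,II-2,II-3,III-1,III-2,III-3]: 50 consistent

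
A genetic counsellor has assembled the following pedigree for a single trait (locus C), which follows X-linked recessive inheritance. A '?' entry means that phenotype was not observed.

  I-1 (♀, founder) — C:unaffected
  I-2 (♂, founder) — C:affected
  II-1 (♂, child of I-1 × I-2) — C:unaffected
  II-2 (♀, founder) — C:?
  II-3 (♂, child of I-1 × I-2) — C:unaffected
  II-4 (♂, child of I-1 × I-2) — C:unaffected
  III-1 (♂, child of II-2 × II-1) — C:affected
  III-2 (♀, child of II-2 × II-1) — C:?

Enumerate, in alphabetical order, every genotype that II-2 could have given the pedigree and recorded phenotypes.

II-2 ∈ {X^CX^c, X^cX^c}

C/I-1 un ·: X^CX^C|X^CX^c
C/I-2 aff ·: X^cY
C/II-1 un I-1×I-2: X^CY
C/II-2 ? ·: X^CX^c|X^cX^c
C/II-3 un I-1×I-2: X^CY
C/II-4 un I-1×I-2: X^CY
C/III-1 aff II-2×II-1: X^cY
C/III-2 ? II-2×II-1: X^CX^C|X^CX^c
⇒ C over [I-1,I-2,II-1,II-2,II-3,II-4,III-1,III-2]: 6 consistent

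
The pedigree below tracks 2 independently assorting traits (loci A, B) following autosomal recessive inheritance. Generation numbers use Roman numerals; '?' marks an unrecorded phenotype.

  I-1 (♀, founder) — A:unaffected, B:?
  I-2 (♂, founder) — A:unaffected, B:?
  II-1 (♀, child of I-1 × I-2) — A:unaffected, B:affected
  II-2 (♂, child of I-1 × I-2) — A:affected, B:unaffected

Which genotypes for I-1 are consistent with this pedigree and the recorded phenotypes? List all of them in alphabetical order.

A/I-1 un ·: Aa
A/I-2 un ·: Aa
A/II-1 un I-1×I-2: AA|Aa
A/II-2 aff I-1×I-2: aa
⇒ A over [I-1,I-2,II-1,II-2]: 2 consistent
B/I-1 ? ·: Bb|bb
B/I-2 ? ·: Bb|bb
B/II-1 aff I-1×I-2: bb
B/II-2 un I-1×I-2: BB|Bb
⇒ B over [I-1,I-2,II-1,II-2]: 4 consistent

I-1 ∈ {Aa Bb, Aa bb}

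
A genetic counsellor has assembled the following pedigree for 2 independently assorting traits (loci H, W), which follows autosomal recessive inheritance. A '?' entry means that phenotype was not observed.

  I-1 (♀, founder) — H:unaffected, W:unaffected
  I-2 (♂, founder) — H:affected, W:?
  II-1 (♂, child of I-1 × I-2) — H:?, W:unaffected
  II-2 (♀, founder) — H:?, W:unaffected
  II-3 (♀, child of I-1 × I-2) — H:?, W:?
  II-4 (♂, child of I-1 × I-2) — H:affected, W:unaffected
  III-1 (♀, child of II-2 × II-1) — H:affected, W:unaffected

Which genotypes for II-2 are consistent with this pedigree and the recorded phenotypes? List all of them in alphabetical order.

H/I-1 un ·: Hh
H/I-2 aff ·: hh
H/II-1 ? I-1×I-2: Hh|hh
H/II-2 ? ·: Hh|hh
H/II-3 ? I-1×I-2: Hh|hh
H/II-4 aff I-1×I-2: hh
H/III-1 aff II-2×II-1: hh
⇒ H over [I-1,I-2,II-1,II-2,II-3,II-4,III-1]: 8 consistent
W/I-1 un ·: WW|Ww
W/I-2 ? ·: WW|Ww|ww
W/II-1 un I-1×I-2: WW|Ww
W/II-2 un ·: WW|Ww
W/II-3 ? I-1×I-2: WW|Ww|ww
W/II-4 un I-1×I-2: WW|Ww
W/III-1 un II-2×II-1: WW|Ww
⇒ W over [I-1,I-2,II-1,II-2,II-3,II-4,III-1]: 113 consistent

II-2 ∈ {Hh WW, Hh Ww, hh WW, hh Ww}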